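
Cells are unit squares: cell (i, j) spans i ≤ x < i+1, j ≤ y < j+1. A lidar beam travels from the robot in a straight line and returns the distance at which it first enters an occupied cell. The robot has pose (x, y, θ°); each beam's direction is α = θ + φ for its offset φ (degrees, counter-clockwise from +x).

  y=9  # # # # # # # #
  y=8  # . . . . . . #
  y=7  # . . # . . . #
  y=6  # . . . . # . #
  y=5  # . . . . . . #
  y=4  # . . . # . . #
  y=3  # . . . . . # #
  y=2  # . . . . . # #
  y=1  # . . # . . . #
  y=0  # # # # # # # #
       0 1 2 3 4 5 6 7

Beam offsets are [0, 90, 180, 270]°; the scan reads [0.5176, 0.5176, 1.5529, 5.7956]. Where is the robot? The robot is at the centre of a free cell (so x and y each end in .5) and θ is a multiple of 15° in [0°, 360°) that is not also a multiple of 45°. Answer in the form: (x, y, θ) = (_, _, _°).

The pose lattice has 42·16 = 672 candidates. Test each by forward raycasting.
  (1.5, 5.5, 105°): beam 1 = 1.9319 ≠ 0.5176 ✗
  (5.5, 7.5, 210°): beam 1 = 5.1962 ≠ 0.5176 ✗
  (3.5, 5.5, 195°): beam 1 = 2.5882 ≠ 0.5176 ✗
  (2.5, 2.5, 75°): beam 1 = 4.6587 ≠ 0.5176 ✗
  …
  (1.5, 1.5, 165°): r_1=0.5176, r_2=0.5176, r_3=1.5529, r_4=5.7956 — all match ✓
No second candidate reproduces the full scan.

(x, y, θ) = (1.5, 1.5, 165°)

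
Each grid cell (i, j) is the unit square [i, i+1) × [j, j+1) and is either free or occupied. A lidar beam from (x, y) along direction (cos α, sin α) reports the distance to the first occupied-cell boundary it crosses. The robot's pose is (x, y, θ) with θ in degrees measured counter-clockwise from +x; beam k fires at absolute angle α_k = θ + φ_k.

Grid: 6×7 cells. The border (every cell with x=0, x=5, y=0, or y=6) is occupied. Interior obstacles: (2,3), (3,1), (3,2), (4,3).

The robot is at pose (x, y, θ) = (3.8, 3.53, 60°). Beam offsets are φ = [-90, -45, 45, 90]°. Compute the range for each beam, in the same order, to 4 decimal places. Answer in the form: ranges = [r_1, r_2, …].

ranges = [0.2309, 0.2071, 2.5571, 0.9238]

beam 1: φ=-90°, α=330°
  direction (0.8660, -0.5000); cell (3,3); t to first gridline: x 0.2309, y 1.0600 (then +1.1547 / +2.0000)
    (4,3) via x @ 0.2309  # hit
  → r_1 = 0.2309
beam 2: φ=-45°, α=15°
  direction (0.9659, 0.2588); cell (3,3); t to first gridline: x 0.2071, y 1.8159 (then +1.0353 / +3.8637)
    (4,3) via x @ 0.2071  # hit
  → r_2 = 0.2071
beam 3: φ=45°, α=105°
  direction (-0.2588, 0.9659); cell (3,3); t to first gridline: x 3.0910, y 0.4866 (then +3.8637 / +1.0353)
    (3,4) via y @ 0.4866
    (3,5) via y @ 1.5219
    (3,6) via y @ 2.5571  # hit
  → r_3 = 2.5571
beam 4: φ=90°, α=150°
  direction (-0.8660, 0.5000); cell (3,3); t to first gridline: x 0.9238, y 0.9400 (then +1.1547 / +2.0000)
    (2,3) via x @ 0.9238  # hit
  → r_4 = 0.9238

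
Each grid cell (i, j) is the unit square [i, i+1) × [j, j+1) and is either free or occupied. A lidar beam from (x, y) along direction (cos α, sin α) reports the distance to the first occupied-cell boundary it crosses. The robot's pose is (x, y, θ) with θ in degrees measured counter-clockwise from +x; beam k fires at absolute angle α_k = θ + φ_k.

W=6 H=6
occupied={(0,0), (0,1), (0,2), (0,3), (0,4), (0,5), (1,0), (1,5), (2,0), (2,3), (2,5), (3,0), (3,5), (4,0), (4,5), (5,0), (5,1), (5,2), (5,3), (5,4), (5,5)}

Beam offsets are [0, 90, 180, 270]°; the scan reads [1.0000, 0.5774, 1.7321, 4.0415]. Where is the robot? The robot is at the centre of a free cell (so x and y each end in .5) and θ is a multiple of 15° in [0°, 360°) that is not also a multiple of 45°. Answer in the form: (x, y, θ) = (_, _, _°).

(x, y, θ) = (4.5, 3.5, 300°)

The pose lattice has 15·16 = 240 candidates. Test each by forward raycasting.
  (1.5, 4.5, 15°): beam 1 = 1.9319 ≠ 1.0000 ✗
  (2.5, 2.5, 330°): beam 1 = 2.8868 ≠ 1.0000 ✗
  (1.5, 4.5, 195°): beam 1 = 0.5176 ≠ 1.0000 ✗
  …
  (4.5, 3.5, 300°): r_1=1.0000, r_2=0.5774, r_3=1.7321, r_4=4.0415 — all match ✓
Only this pose fits every beam.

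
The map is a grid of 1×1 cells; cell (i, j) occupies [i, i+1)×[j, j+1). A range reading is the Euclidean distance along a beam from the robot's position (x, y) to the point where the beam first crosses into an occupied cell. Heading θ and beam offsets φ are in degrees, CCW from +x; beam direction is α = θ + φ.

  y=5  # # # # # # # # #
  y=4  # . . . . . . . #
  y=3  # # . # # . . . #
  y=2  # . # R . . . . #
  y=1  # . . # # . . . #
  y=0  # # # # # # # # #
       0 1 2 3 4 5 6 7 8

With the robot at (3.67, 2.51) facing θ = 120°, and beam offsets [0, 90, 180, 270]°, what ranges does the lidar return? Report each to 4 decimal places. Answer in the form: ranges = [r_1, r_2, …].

beam 1: φ=0°, α=120°
  cosα=-0.5000 sinα=0.8660 | (3,2) | tMaxX 1.3400 tMaxY 0.5658 | tΔX 2.0000 tΔY 1.1547
    t=0.5658 [y] (3,3) — stop
  → r_1 = 0.5658
beam 2: φ=90°, α=210°
  cosα=-0.8660 sinα=-0.5000 | (3,2) | tMaxX 0.7736 tMaxY 1.0200 | tΔX 1.1547 tΔY 2.0000
    t=0.7736 [x] (2,2) — stop
  → r_2 = 0.7736
beam 3: φ=180°, α=300°
  cosα=0.5000 sinα=-0.8660 | (3,2) | tMaxX 0.6600 tMaxY 0.5889 | tΔX 2.0000 tΔY 1.1547
    t=0.5889 [y] (3,1) — stop
  → r_3 = 0.5889
beam 4: φ=270°, α=30°
  cosα=0.8660 sinα=0.5000 | (3,2) | tMaxX 0.3811 tMaxY 0.9800 | tΔX 1.1547 tΔY 2.0000
    t=0.3811 [x] (4,2)
    t=0.9800 [y] (4,3) — stop
  → r_4 = 0.9800

ranges = [0.5658, 0.7736, 0.5889, 0.9800]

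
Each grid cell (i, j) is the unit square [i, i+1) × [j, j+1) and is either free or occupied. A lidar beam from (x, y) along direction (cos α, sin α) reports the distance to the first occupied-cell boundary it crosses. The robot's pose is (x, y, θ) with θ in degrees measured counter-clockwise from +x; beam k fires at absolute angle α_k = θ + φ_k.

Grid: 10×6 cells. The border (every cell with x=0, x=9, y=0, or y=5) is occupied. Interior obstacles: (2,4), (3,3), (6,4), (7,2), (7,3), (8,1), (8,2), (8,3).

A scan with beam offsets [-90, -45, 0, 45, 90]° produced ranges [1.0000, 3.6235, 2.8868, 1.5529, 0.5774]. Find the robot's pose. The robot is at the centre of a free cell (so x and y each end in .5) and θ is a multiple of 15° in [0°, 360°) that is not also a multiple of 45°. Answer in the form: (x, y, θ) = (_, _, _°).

(x, y, θ) = (4.5, 4.5, 330°)

The pose lattice has 24·16 = 384 candidates. Test each by forward raycasting.
  (7.5, 1.5, 330°): beam 1 = 0.5774 ≠ 1.0000 ✗
  (3.5, 1.5, 60°): beam 3 = 4.0415 ≠ 2.8868 ✗
  (8.5, 4.5, 15°): beam 1 = 0.5176 ≠ 1.0000 ✗
  (7.5, 4.5, 150°): beam 1 = 0.5774 ≠ 1.0000 ✗
  …
  (4.5, 4.5, 330°): r_1=1.0000, r_2=3.6235, r_3=2.8868, r_4=1.5529, r_5=0.5774 — all match ✓
Only this pose fits every beam.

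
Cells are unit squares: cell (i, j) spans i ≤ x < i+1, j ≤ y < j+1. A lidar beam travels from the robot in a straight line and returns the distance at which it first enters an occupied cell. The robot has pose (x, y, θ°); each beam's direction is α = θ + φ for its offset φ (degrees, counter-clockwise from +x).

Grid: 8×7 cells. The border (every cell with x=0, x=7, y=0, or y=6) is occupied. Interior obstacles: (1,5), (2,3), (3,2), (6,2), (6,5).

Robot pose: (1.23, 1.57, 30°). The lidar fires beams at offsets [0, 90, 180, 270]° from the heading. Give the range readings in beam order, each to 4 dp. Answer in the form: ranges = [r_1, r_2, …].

beam 1: φ=0°, α=30°
  cosα=0.8660 sinα=0.5000 | (1,1) | tMaxX 0.8891 tMaxY 0.8600 | tΔX 1.1547 tΔY 2.0000
    t=0.8600 [y] (1,2)
    t=0.8891 [x] (2,2)
    t=2.0438 [x] (3,2) — stop
  → r_1 = 2.0438
beam 2: φ=90°, α=120°
  cosα=-0.5000 sinα=0.8660 | (1,1) | tMaxX 0.4600 tMaxY 0.4965 | tΔX 2.0000 tΔY 1.1547
    t=0.4600 [x] (0,1) — stop
  → r_2 = 0.4600
beam 3: φ=180°, α=210°
  cosα=-0.8660 sinα=-0.5000 | (1,1) | tMaxX 0.2656 tMaxY 1.1400 | tΔX 1.1547 tΔY 2.0000
    t=0.2656 [x] (0,1) — stop
  → r_3 = 0.2656
beam 4: φ=270°, α=300°
  cosα=0.5000 sinα=-0.8660 | (1,1) | tMaxX 1.5400 tMaxY 0.6582 | tΔX 2.0000 tΔY 1.1547
    t=0.6582 [y] (1,0) — stop
  → r_4 = 0.6582

ranges = [2.0438, 0.4600, 0.2656, 0.6582]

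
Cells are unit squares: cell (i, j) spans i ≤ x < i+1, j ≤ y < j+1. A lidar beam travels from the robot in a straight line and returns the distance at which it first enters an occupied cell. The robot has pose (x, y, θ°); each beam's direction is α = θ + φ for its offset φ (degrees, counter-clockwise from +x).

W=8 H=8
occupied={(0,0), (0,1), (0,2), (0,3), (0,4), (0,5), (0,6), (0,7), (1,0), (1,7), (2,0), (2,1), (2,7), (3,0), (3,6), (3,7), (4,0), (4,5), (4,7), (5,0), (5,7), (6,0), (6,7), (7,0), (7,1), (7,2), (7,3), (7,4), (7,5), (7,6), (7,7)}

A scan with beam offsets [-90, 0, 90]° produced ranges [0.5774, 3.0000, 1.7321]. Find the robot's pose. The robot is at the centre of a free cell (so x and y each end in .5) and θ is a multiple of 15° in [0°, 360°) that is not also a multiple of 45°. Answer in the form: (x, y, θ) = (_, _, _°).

The pose lattice has 33·16 = 528 candidates. Test each by forward raycasting.
  (1.5, 5.5, 285°): beam 1 = 0.5176 ≠ 0.5774 ✗
  (6.5, 3.5, 255°): beam 1 = 5.6940 ≠ 0.5774 ✗
  (6.5, 1.5, 210°): beam 1 = 4.0415 ≠ 0.5774 ✗
  (2.5, 3.5, 15°): beam 1 = 1.5529 ≠ 0.5774 ✗
  …
  (5.5, 5.5, 300°): r_1=0.5774, r_2=3.0000, r_3=1.7321 — all match ✓
Unique over the lattice → pose = (5.5, 5.5, 300°).

(x, y, θ) = (5.5, 5.5, 300°)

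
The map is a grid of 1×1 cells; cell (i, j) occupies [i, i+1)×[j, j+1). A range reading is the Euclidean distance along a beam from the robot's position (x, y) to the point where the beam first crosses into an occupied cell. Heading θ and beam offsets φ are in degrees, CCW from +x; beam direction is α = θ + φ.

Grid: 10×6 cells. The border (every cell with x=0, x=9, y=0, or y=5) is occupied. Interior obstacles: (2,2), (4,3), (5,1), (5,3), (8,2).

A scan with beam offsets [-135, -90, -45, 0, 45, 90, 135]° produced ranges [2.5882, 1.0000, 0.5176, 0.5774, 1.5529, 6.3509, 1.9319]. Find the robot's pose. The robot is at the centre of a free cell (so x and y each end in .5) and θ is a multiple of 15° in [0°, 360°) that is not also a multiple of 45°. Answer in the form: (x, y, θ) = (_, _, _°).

(x, y, θ) = (3.5, 1.5, 300°)

The pose lattice has 27·16 = 432 candidates. Test each by forward raycasting.
  (5.5, 4.5, 30°): beam 1 = 0.5176 ≠ 2.5882 ✗
  (2.5, 4.5, 30°): beam 1 = 1.5529 ≠ 2.5882 ✗
  (1.5, 1.5, 105°): beam 1 = 1.0000 ≠ 2.5882 ✗
  (1.5, 4.5, 240°): beam 1 = 0.5176 ≠ 2.5882 ✗
  (7.5, 2.5, 330°): beam 1 = 1.9319 ≠ 2.5882 ✗
  …
  (3.5, 1.5, 300°): r_1=2.5882, r_2=1.0000, r_3=0.5176, r_4=0.5774, r_5=1.5529, r_6=6.3509, r_7=1.9319 — all match ✓
No second candidate reproduces the full scan.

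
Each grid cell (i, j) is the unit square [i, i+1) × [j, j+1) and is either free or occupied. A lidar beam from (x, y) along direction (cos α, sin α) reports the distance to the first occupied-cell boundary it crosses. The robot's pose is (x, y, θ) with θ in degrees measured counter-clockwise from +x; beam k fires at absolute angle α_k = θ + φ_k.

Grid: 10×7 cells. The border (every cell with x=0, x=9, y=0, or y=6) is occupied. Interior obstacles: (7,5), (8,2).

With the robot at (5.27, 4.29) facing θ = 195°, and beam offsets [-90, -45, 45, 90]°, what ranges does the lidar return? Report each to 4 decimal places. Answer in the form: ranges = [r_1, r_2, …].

ranges = [1.7703, 3.4200, 3.7990, 3.4061]

beam 1: φ=-90°, α=105°
  d=(-0.2588,0.9659)  start (5,4)  tX=1.0432 tY=0.7350  stride 1/|dx|=3.8637 1/|dy|=1.0353
    cross y-line → (5,5), t=0.7350
    cross x-line → (4,5), t=1.0432
    cross y-line → (4,6), t=1.7703 (wall)
  → r_1 = 1.7703
beam 2: φ=-45°, α=150°
  d=(-0.8660,0.5000)  start (5,4)  tX=0.3118 tY=1.4200  stride 1/|dx|=1.1547 1/|dy|=2.0000
    cross x-line → (4,4), t=0.3118
    cross y-line → (4,5), t=1.4200
    cross x-line → (3,5), t=1.4665
    cross x-line → (2,5), t=2.6212
    cross y-line → (2,6), t=3.4200 (wall)
  → r_2 = 3.4200
beam 3: φ=45°, α=240°
  d=(-0.5000,-0.8660)  start (5,4)  tX=0.5400 tY=0.3349  stride 1/|dx|=2.0000 1/|dy|=1.1547
    cross y-line → (5,3), t=0.3349
    cross x-line → (4,3), t=0.5400
    cross y-line → (4,2), t=1.4896
    cross x-line → (3,2), t=2.5400
    cross y-line → (3,1), t=2.6443
    cross y-line → (3,0), t=3.7990 (wall)
  → r_3 = 3.7990
beam 4: φ=90°, α=285°
  d=(0.2588,-0.9659)  start (5,4)  tX=2.8205 tY=0.3002  stride 1/|dx|=3.8637 1/|dy|=1.0353
    cross y-line → (5,3), t=0.3002
    cross y-line → (5,2), t=1.3355
    cross y-line → (5,1), t=2.3708
    cross x-line → (6,1), t=2.8205
    cross y-line → (6,0), t=3.4061 (wall)
  → r_4 = 3.4061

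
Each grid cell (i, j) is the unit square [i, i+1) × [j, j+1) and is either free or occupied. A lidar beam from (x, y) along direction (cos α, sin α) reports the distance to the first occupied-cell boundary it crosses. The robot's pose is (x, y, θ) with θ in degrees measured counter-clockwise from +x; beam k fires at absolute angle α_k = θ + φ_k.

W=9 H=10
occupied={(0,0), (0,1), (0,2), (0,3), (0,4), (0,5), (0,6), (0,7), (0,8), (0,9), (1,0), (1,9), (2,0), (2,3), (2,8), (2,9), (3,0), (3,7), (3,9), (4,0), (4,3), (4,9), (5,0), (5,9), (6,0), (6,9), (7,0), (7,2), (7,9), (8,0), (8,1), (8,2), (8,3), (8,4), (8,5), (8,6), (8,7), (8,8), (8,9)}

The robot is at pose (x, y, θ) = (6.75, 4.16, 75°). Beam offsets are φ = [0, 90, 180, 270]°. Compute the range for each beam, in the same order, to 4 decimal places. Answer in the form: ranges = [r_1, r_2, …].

ranges = [4.8296, 5.9528, 3.2715, 1.2941]

beam 1: φ=0°, α=75°
  direction (0.2588, 0.9659); cell (6,4); t to first gridline: x 0.9659, y 0.8696 (then +3.8637 / +1.0353)
    (6,5) via y @ 0.8696
    (7,5) via x @ 0.9659
    (7,6) via y @ 1.9049
    (7,7) via y @ 2.9402
    (7,8) via y @ 3.9755
    (8,8) via x @ 4.8296  # hit
  → r_1 = 4.8296
beam 2: φ=90°, α=165°
  direction (-0.9659, 0.2588); cell (6,4); t to first gridline: x 0.7765, y 3.2455 (then +1.0353 / +3.8637)
    (5,4) via x @ 0.7765
    (4,4) via x @ 1.8117
    (3,4) via x @ 2.8470
    (3,5) via y @ 3.2455
    (2,5) via x @ 3.8823
    (1,5) via x @ 4.9176
    (0,5) via x @ 5.9528  # hit
  → r_2 = 5.9528
beam 3: φ=180°, α=255°
  direction (-0.2588, -0.9659); cell (6,4); t to first gridline: x 2.8978, y 0.1656 (then +3.8637 / +1.0353)
    (6,3) via y @ 0.1656
    (6,2) via y @ 1.2009
    (6,1) via y @ 2.2362
    (5,1) via x @ 2.8978
    (5,0) via y @ 3.2715  # hit
  → r_3 = 3.2715
beam 4: φ=270°, α=345°
  direction (0.9659, -0.2588); cell (6,4); t to first gridline: x 0.2588, y 0.6182 (then +1.0353 / +3.8637)
    (7,4) via x @ 0.2588
    (7,3) via y @ 0.6182
    (8,3) via x @ 1.2941  # hit
  → r_4 = 1.2941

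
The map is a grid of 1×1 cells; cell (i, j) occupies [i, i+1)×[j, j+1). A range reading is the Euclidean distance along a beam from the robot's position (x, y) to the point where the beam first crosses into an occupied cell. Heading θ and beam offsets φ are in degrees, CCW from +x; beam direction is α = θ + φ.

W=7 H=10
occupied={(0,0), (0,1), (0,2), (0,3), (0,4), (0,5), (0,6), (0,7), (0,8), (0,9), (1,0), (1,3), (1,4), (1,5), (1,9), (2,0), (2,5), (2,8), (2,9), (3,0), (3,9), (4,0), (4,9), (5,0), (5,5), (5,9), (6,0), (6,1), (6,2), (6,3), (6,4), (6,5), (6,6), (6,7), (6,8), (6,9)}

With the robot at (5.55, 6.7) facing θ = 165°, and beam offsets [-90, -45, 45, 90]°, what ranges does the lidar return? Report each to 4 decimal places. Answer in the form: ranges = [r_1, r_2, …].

ranges = [1.7387, 2.6558, 2.9445, 0.7247]

beam 1: φ=-90°, α=75°
  dir = (cos 75°, sin 75°) = (0.2588, 0.9659); from cell (5,6)
  next x-line at t=1.7387, next y-line at t=0.3106; Δt_x=3.8637, Δt_y=1.0353
    y: enter (5,7) at t=0.3106
    y: enter (5,8) at t=1.3459
    x: enter (6,8) at t=1.7387 ← occupied
  → r_1 = 1.7387
beam 2: φ=-45°, α=120°
  dir = (cos 120°, sin 120°) = (-0.5000, 0.8660); from cell (5,6)
  next x-line at t=1.1000, next y-line at t=0.3464; Δt_x=2.0000, Δt_y=1.1547
    y: enter (5,7) at t=0.3464
    x: enter (4,7) at t=1.1000
    y: enter (4,8) at t=1.5011
    y: enter (4,9) at t=2.6558 ← occupied
  → r_2 = 2.6558
beam 3: φ=45°, α=210°
  dir = (cos 210°, sin 210°) = (-0.8660, -0.5000); from cell (5,6)
  next x-line at t=0.6351, next y-line at t=1.4000; Δt_x=1.1547, Δt_y=2.0000
    x: enter (4,6) at t=0.6351
    y: enter (4,5) at t=1.4000
    x: enter (3,5) at t=1.7898
    x: enter (2,5) at t=2.9445 ← occupied
  → r_3 = 2.9445
beam 4: φ=90°, α=255°
  dir = (cos 255°, sin 255°) = (-0.2588, -0.9659); from cell (5,6)
  next x-line at t=2.1250, next y-line at t=0.7247; Δt_x=3.8637, Δt_y=1.0353
    y: enter (5,5) at t=0.7247 ← occupied
  → r_4 = 0.7247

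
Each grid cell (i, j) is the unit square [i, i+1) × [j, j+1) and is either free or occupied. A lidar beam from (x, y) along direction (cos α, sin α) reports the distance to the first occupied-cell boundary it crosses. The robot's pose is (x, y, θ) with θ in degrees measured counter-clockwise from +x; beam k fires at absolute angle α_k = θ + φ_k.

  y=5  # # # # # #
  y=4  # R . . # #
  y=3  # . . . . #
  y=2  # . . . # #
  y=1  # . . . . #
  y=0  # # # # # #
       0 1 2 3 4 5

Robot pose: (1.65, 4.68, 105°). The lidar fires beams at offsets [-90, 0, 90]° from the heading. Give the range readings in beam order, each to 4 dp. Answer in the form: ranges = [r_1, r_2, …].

ranges = [1.2364, 0.3313, 0.6729]

beam 1: φ=-90°, α=15°
  direction (0.9659, 0.2588); cell (1,4); t to first gridline: x 0.3623, y 1.2364 (then +1.0353 / +3.8637)
    (2,4) via x @ 0.3623
    (2,5) via y @ 1.2364  # hit
  → r_1 = 1.2364
beam 2: φ=0°, α=105°
  direction (-0.2588, 0.9659); cell (1,4); t to first gridline: x 2.5114, y 0.3313 (then +3.8637 / +1.0353)
    (1,5) via y @ 0.3313  # hit
  → r_2 = 0.3313
beam 3: φ=90°, α=195°
  direction (-0.9659, -0.2588); cell (1,4); t to first gridline: x 0.6729, y 2.6273 (then +1.0353 / +3.8637)
    (0,4) via x @ 0.6729  # hit
  → r_3 = 0.6729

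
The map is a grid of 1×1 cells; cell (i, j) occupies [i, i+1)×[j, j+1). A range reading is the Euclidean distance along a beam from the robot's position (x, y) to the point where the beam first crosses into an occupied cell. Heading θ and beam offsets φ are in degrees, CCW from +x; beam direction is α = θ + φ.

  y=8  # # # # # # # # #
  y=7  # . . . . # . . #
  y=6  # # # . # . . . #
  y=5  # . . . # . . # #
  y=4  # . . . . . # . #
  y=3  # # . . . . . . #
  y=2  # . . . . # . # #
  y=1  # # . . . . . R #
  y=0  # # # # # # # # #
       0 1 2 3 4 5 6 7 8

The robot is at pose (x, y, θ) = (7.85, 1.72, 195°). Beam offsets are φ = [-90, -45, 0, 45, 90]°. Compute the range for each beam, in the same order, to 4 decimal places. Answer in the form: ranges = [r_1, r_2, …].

ranges = [0.2899, 0.5600, 2.7819, 0.8314, 0.5796]

beam 1: φ=-90°, α=105°
  d=(-0.2588,0.9659)  start (7,1)  tX=3.2841 tY=0.2899  stride 1/|dx|=3.8637 1/|dy|=1.0353
    cross y-line → (7,2), t=0.2899 (wall)
  → r_1 = 0.2899
beam 2: φ=-45°, α=150°
  d=(-0.8660,0.5000)  start (7,1)  tX=0.9815 tY=0.5600  stride 1/|dx|=1.1547 1/|dy|=2.0000
    cross y-line → (7,2), t=0.5600 (wall)
  → r_2 = 0.5600
beam 3: φ=0°, α=195°
  d=(-0.9659,-0.2588)  start (7,1)  tX=0.8800 tY=2.7819  stride 1/|dx|=1.0353 1/|dy|=3.8637
    cross x-line → (6,1), t=0.8800
    cross x-line → (5,1), t=1.9153
    cross y-line → (5,0), t=2.7819 (wall)
  → r_3 = 2.7819
beam 4: φ=45°, α=240°
  d=(-0.5000,-0.8660)  start (7,1)  tX=1.7000 tY=0.8314  stride 1/|dx|=2.0000 1/|dy|=1.1547
    cross y-line → (7,0), t=0.8314 (wall)
  → r_4 = 0.8314
beam 5: φ=90°, α=285°
  d=(0.2588,-0.9659)  start (7,1)  tX=0.5796 tY=0.7454  stride 1/|dx|=3.8637 1/|dy|=1.0353
    cross x-line → (8,1), t=0.5796 (wall)
  → r_5 = 0.5796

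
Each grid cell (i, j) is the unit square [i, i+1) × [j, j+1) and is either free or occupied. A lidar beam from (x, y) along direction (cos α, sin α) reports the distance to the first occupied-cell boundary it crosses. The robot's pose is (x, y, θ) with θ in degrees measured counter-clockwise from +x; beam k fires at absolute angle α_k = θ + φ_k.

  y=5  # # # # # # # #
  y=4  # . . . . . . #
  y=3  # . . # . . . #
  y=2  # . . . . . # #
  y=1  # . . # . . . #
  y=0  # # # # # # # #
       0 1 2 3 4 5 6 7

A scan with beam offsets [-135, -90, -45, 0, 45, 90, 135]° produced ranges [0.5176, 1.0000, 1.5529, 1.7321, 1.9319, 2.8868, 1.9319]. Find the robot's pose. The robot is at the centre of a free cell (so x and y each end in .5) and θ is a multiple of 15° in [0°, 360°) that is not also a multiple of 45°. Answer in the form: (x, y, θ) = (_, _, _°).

Candidates: 21 free-cell centres × 16 headings = 336 poses. Raycast each; keep the one whose scan matches to 4 dp.
  (1.5, 2.5, 300°): beam 2 = 0.5774 ≠ 1.0000 ✗
  (1.5, 4.5, 345°): beam 1 = 0.5774 ≠ 0.5176 ✗
  (2.5, 4.5, 240°): beam 4 = 3.0000 ≠ 1.7321 ✗
  …
  (1.5, 2.5, 330°): r_1=0.5176, r_2=1.0000, r_3=1.5529, r_4=1.7321, r_5=1.9319, r_6=2.8868, r_7=1.9319 — all match ✓
No second candidate reproduces the full scan.

(x, y, θ) = (1.5, 2.5, 330°)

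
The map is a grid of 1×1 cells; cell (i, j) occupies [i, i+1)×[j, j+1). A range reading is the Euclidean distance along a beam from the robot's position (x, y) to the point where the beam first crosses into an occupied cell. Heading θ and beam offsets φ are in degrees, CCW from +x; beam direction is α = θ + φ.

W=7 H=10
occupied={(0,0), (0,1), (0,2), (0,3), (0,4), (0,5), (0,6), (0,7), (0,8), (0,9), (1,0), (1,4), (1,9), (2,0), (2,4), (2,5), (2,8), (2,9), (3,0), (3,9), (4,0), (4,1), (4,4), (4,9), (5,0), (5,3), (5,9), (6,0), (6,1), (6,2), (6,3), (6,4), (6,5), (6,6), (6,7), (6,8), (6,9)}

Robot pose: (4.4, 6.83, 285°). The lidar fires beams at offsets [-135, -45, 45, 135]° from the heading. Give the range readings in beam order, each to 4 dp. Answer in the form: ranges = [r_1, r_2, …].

ranges = [2.3400, 2.8000, 1.8475, 2.5057]

beam 1: φ=-135°, α=150°
  d=(-0.8660,0.5000)  start (4,6)  tX=0.4619 tY=0.3400  stride 1/|dx|=1.1547 1/|dy|=2.0000
    cross y-line → (4,7), t=0.3400
    cross x-line → (3,7), t=0.4619
    cross x-line → (2,7), t=1.6166
    cross y-line → (2,8), t=2.3400 (wall)
  → r_1 = 2.3400
beam 2: φ=-45°, α=240°
  d=(-0.5000,-0.8660)  start (4,6)  tX=0.8000 tY=0.9584  stride 1/|dx|=2.0000 1/|dy|=1.1547
    cross x-line → (3,6), t=0.8000
    cross y-line → (3,5), t=0.9584
    cross y-line → (3,4), t=2.1131
    cross x-line → (2,4), t=2.8000 (wall)
  → r_2 = 2.8000
beam 3: φ=45°, α=330°
  d=(0.8660,-0.5000)  start (4,6)  tX=0.6928 tY=1.6600  stride 1/|dx|=1.1547 1/|dy|=2.0000
    cross x-line → (5,6), t=0.6928
    cross y-line → (5,5), t=1.6600
    cross x-line → (6,5), t=1.8475 (wall)
  → r_3 = 1.8475
beam 4: φ=135°, α=60°
  d=(0.5000,0.8660)  start (4,6)  tX=1.2000 tY=0.1963  stride 1/|dx|=2.0000 1/|dy|=1.1547
    cross y-line → (4,7), t=0.1963
    cross x-line → (5,7), t=1.2000
    cross y-line → (5,8), t=1.3510
    cross y-line → (5,9), t=2.5057 (wall)
  → r_4 = 2.5057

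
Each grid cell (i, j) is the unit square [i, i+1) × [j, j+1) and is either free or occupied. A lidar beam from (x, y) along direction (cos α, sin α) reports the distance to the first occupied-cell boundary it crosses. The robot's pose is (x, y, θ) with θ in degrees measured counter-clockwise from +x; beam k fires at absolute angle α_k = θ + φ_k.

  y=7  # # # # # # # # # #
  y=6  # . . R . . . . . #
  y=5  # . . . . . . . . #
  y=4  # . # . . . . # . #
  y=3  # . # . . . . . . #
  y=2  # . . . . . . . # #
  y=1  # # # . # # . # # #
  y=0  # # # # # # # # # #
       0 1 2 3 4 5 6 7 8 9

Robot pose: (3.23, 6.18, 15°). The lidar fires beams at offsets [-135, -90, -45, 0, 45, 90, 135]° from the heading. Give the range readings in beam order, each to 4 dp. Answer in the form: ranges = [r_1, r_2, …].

beam 1: φ=-135°, α=240°
  dir = (cos 240°, sin 240°) = (-0.5000, -0.8660); from cell (3,6)
  next x-line at t=0.4600, next y-line at t=0.2078; Δt_x=2.0000, Δt_y=1.1547
    y: enter (3,5) at t=0.2078
    x: enter (2,5) at t=0.4600
    y: enter (2,4) at t=1.3625 ← occupied
  → r_1 = 1.3625
beam 2: φ=-90°, α=285°
  dir = (cos 285°, sin 285°) = (0.2588, -0.9659); from cell (3,6)
  next x-line at t=2.9751, next y-line at t=0.1863; Δt_x=3.8637, Δt_y=1.0353
    y: enter (3,5) at t=0.1863
    y: enter (3,4) at t=1.2216
    y: enter (3,3) at t=2.2569
    x: enter (4,3) at t=2.9751
    y: enter (4,2) at t=3.2922
    y: enter (4,1) at t=4.3275 ← occupied
  → r_2 = 4.3275
beam 3: φ=-45°, α=330°
  dir = (cos 330°, sin 330°) = (0.8660, -0.5000); from cell (3,6)
  next x-line at t=0.8891, next y-line at t=0.3600; Δt_x=1.1547, Δt_y=2.0000
    y: enter (3,5) at t=0.3600
    x: enter (4,5) at t=0.8891
    x: enter (5,5) at t=2.0438
    y: enter (5,4) at t=2.3600
    x: enter (6,4) at t=3.1985
    x: enter (7,4) at t=4.3532 ← occupied
  → r_3 = 4.3532
beam 4: φ=0°, α=15°
  dir = (cos 15°, sin 15°) = (0.9659, 0.2588); from cell (3,6)
  next x-line at t=0.7972, next y-line at t=3.1682; Δt_x=1.0353, Δt_y=3.8637
    x: enter (4,6) at t=0.7972
    x: enter (5,6) at t=1.8324
    x: enter (6,6) at t=2.8677
    y: enter (6,7) at t=3.1682 ← occupied
  → r_4 = 3.1682
beam 5: φ=45°, α=60°
  dir = (cos 60°, sin 60°) = (0.5000, 0.8660); from cell (3,6)
  next x-line at t=1.5400, next y-line at t=0.9469; Δt_x=2.0000, Δt_y=1.1547
    y: enter (3,7) at t=0.9469 ← occupied
  → r_5 = 0.9469
beam 6: φ=90°, α=105°
  dir = (cos 105°, sin 105°) = (-0.2588, 0.9659); from cell (3,6)
  next x-line at t=0.8887, next y-line at t=0.8489; Δt_x=3.8637, Δt_y=1.0353
    y: enter (3,7) at t=0.8489 ← occupied
  → r_6 = 0.8489
beam 7: φ=135°, α=150°
  dir = (cos 150°, sin 150°) = (-0.8660, 0.5000); from cell (3,6)
  next x-line at t=0.2656, next y-line at t=1.6400; Δt_x=1.1547, Δt_y=2.0000
    x: enter (2,6) at t=0.2656
    x: enter (1,6) at t=1.4203
    y: enter (1,7) at t=1.6400 ← occupied
  → r_7 = 1.6400

ranges = [1.3625, 4.3275, 4.3532, 3.1682, 0.9469, 0.8489, 1.6400]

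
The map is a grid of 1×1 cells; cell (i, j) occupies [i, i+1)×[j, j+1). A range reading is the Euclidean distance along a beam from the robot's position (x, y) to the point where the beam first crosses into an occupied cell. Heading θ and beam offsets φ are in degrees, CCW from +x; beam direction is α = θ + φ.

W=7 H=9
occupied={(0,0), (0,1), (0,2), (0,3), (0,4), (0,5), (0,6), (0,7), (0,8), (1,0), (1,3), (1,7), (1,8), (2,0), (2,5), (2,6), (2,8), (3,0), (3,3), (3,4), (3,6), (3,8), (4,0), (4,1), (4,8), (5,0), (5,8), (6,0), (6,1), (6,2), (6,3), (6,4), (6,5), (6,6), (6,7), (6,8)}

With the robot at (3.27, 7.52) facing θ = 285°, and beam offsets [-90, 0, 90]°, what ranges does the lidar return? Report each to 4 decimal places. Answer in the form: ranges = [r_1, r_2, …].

beam 1: φ=-90°, α=195°
  d=(-0.9659,-0.2588)  start (3,7)  tX=0.2795 tY=2.0091  stride 1/|dx|=1.0353 1/|dy|=3.8637
    cross x-line → (2,7), t=0.2795
    cross x-line → (1,7), t=1.3148 (wall)
  → r_1 = 1.3148
beam 2: φ=0°, α=285°
  d=(0.2588,-0.9659)  start (3,7)  tX=2.8205 tY=0.5383  stride 1/|dx|=3.8637 1/|dy|=1.0353
    cross y-line → (3,6), t=0.5383 (wall)
  → r_2 = 0.5383
beam 3: φ=90°, α=15°
  d=(0.9659,0.2588)  start (3,7)  tX=0.7558 tY=1.8546  stride 1/|dx|=1.0353 1/|dy|=3.8637
    cross x-line → (4,7), t=0.7558
    cross x-line → (5,7), t=1.7910
    cross y-line → (5,8), t=1.8546 (wall)
  → r_3 = 1.8546

ranges = [1.3148, 0.5383, 1.8546]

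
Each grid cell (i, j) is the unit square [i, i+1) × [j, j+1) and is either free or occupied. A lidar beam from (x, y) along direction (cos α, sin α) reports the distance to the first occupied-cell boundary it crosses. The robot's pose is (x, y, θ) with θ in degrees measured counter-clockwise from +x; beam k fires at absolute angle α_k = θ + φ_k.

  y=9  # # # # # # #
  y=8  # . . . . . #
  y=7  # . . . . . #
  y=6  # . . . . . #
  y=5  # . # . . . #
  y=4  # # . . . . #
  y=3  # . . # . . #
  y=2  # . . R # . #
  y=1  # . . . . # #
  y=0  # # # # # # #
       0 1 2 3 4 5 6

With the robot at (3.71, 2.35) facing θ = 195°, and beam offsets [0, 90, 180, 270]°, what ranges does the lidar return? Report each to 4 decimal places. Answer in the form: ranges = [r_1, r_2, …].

beam 1: φ=0°, α=195°
  cosα=-0.9659 sinα=-0.2588 | (3,2) | tMaxX 0.7350 tMaxY 1.3523 | tΔX 1.0353 tΔY 3.8637
    t=0.7350 [x] (2,2)
    t=1.3523 [y] (2,1)
    t=1.7703 [x] (1,1)
    t=2.8056 [x] (0,1) — stop
  → r_1 = 2.8056
beam 2: φ=90°, α=285°
  cosα=0.2588 sinα=-0.9659 | (3,2) | tMaxX 1.1205 tMaxY 0.3623 | tΔX 3.8637 tΔY 1.0353
    t=0.3623 [y] (3,1)
    t=1.1205 [x] (4,1)
    t=1.3976 [y] (4,0) — stop
  → r_2 = 1.3976
beam 3: φ=180°, α=15°
  cosα=0.9659 sinα=0.2588 | (3,2) | tMaxX 0.3002 tMaxY 2.5114 | tΔX 1.0353 tΔY 3.8637
    t=0.3002 [x] (4,2) — stop
  → r_3 = 0.3002
beam 4: φ=270°, α=105°
  cosα=-0.2588 sinα=0.9659 | (3,2) | tMaxX 2.7432 tMaxY 0.6729 | tΔX 3.8637 tΔY 1.0353
    t=0.6729 [y] (3,3) — stop
  → r_4 = 0.6729

ranges = [2.8056, 1.3976, 0.3002, 0.6729]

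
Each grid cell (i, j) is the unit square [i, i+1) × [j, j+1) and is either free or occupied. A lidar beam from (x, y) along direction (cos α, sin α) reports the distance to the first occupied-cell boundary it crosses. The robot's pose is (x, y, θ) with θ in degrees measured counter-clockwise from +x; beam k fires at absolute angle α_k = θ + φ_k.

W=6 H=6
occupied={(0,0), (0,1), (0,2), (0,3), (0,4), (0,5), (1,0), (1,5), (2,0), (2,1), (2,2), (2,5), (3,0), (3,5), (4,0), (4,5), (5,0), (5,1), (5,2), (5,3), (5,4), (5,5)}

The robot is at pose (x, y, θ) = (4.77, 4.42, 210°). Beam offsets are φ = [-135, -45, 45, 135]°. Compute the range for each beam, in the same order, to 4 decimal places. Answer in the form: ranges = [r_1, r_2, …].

beam 1: φ=-135°, α=75°
  cosα=0.2588 sinα=0.9659 | (4,4) | tMaxX 0.8887 tMaxY 0.6005 | tΔX 3.8637 tΔY 1.0353
    t=0.6005 [y] (4,5) — stop
  → r_1 = 0.6005
beam 2: φ=-45°, α=165°
  cosα=-0.9659 sinα=0.2588 | (4,4) | tMaxX 0.7972 tMaxY 2.2409 | tΔX 1.0353 tΔY 3.8637
    t=0.7972 [x] (3,4)
    t=1.8324 [x] (2,4)
    t=2.2409 [y] (2,5) — stop
  → r_2 = 2.2409
beam 3: φ=45°, α=255°
  cosα=-0.2588 sinα=-0.9659 | (4,4) | tMaxX 2.9751 tMaxY 0.4348 | tΔX 3.8637 tΔY 1.0353
    t=0.4348 [y] (4,3)
    t=1.4701 [y] (4,2)
    t=2.5054 [y] (4,1)
    t=2.9751 [x] (3,1)
    t=3.5406 [y] (3,0) — stop
  → r_3 = 3.5406
beam 4: φ=135°, α=345°
  cosα=0.9659 sinα=-0.2588 | (4,4) | tMaxX 0.2381 tMaxY 1.6228 | tΔX 1.0353 tΔY 3.8637
    t=0.2381 [x] (5,4) — stop
  → r_4 = 0.2381

ranges = [0.6005, 2.2409, 3.5406, 0.2381]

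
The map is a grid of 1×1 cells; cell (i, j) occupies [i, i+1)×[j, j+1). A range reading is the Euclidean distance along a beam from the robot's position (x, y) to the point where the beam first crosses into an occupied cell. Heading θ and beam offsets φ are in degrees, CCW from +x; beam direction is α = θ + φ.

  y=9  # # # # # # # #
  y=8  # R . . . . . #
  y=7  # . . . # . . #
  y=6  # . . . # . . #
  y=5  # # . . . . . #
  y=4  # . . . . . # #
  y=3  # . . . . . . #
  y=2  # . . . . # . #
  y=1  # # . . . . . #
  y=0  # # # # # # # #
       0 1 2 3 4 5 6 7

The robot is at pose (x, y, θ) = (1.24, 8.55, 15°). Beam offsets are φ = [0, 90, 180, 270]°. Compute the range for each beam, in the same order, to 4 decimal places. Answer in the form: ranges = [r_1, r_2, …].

beam 1: φ=0°, α=15°
  dir = (cos 15°, sin 15°) = (0.9659, 0.2588); from cell (1,8)
  next x-line at t=0.7868, next y-line at t=1.7387; Δt_x=1.0353, Δt_y=3.8637
    x: enter (2,8) at t=0.7868
    y: enter (2,9) at t=1.7387 ← occupied
  → r_1 = 1.7387
beam 2: φ=90°, α=105°
  dir = (cos 105°, sin 105°) = (-0.2588, 0.9659); from cell (1,8)
  next x-line at t=0.9273, next y-line at t=0.4659; Δt_x=3.8637, Δt_y=1.0353
    y: enter (1,9) at t=0.4659 ← occupied
  → r_2 = 0.4659
beam 3: φ=180°, α=195°
  dir = (cos 195°, sin 195°) = (-0.9659, -0.2588); from cell (1,8)
  next x-line at t=0.2485, next y-line at t=2.1250; Δt_x=1.0353, Δt_y=3.8637
    x: enter (0,8) at t=0.2485 ← occupied
  → r_3 = 0.2485
beam 4: φ=270°, α=285°
  dir = (cos 285°, sin 285°) = (0.2588, -0.9659); from cell (1,8)
  next x-line at t=2.9364, next y-line at t=0.5694; Δt_x=3.8637, Δt_y=1.0353
    y: enter (1,7) at t=0.5694
    y: enter (1,6) at t=1.6047
    y: enter (1,5) at t=2.6400 ← occupied
  → r_4 = 2.6400

ranges = [1.7387, 0.4659, 0.2485, 2.6400]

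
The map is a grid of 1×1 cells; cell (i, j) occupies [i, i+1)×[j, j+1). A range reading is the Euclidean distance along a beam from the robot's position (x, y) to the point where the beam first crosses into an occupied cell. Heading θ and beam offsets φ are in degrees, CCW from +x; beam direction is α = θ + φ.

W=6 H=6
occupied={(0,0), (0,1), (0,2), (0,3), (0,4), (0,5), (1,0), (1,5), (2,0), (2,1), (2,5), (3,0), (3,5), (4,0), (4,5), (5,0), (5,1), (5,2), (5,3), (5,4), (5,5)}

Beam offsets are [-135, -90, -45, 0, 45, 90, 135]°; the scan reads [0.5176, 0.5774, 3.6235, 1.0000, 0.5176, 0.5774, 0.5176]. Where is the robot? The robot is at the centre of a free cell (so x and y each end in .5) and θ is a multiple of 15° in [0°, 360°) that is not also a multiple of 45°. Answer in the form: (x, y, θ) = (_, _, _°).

The pose lattice has 15·16 = 240 candidates. Test each by forward raycasting.
  (3.5, 1.5, 60°): beam 2 = 1.0000 ≠ 0.5774 ✗
  (1.5, 1.5, 285°): beam 1 = 0.5774 ≠ 0.5176 ✗
  (2.5, 4.5, 330°): beam 1 = 1.5529 ≠ 0.5176 ✗
  (4.5, 3.5, 75°): beam 1 = 1.0000 ≠ 0.5176 ✗
  …
  (1.5, 1.5, 120°): r_1=0.5176, r_2=0.5774, r_3=3.6235, r_4=1.0000, r_5=0.5176, r_6=0.5774, r_7=0.5176 — all match ✓
No second candidate reproduces the full scan.

(x, y, θ) = (1.5, 1.5, 120°)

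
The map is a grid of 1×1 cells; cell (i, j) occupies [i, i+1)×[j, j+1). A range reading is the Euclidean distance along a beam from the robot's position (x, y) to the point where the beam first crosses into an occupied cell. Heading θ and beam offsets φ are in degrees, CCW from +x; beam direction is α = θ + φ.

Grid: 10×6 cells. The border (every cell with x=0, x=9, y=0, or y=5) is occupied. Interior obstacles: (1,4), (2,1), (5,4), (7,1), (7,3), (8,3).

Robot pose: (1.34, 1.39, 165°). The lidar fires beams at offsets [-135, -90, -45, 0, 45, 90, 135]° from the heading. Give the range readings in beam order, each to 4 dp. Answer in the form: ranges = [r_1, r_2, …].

ranges = [0.7621, 3.7373, 0.6800, 0.3520, 0.3926, 0.4038, 0.4503]

beam 1: φ=-135°, α=30°
  dir = (cos 30°, sin 30°) = (0.8660, 0.5000); from cell (1,1)
  next x-line at t=0.7621, next y-line at t=1.2200; Δt_x=1.1547, Δt_y=2.0000
    x: enter (2,1) at t=0.7621 ← occupied
  → r_1 = 0.7621
beam 2: φ=-90°, α=75°
  dir = (cos 75°, sin 75°) = (0.2588, 0.9659); from cell (1,1)
  next x-line at t=2.5500, next y-line at t=0.6315; Δt_x=3.8637, Δt_y=1.0353
    y: enter (1,2) at t=0.6315
    y: enter (1,3) at t=1.6668
    x: enter (2,3) at t=2.5500
    y: enter (2,4) at t=2.7021
    y: enter (2,5) at t=3.7373 ← occupied
  → r_2 = 3.7373
beam 3: φ=-45°, α=120°
  dir = (cos 120°, sin 120°) = (-0.5000, 0.8660); from cell (1,1)
  next x-line at t=0.6800, next y-line at t=0.7044; Δt_x=2.0000, Δt_y=1.1547
    x: enter (0,1) at t=0.6800 ← occupied
  → r_3 = 0.6800
beam 4: φ=0°, α=165°
  dir = (cos 165°, sin 165°) = (-0.9659, 0.2588); from cell (1,1)
  next x-line at t=0.3520, next y-line at t=2.3569; Δt_x=1.0353, Δt_y=3.8637
    x: enter (0,1) at t=0.3520 ← occupied
  → r_4 = 0.3520
beam 5: φ=45°, α=210°
  dir = (cos 210°, sin 210°) = (-0.8660, -0.5000); from cell (1,1)
  next x-line at t=0.3926, next y-line at t=0.7800; Δt_x=1.1547, Δt_y=2.0000
    x: enter (0,1) at t=0.3926 ← occupied
  → r_5 = 0.3926
beam 6: φ=90°, α=255°
  dir = (cos 255°, sin 255°) = (-0.2588, -0.9659); from cell (1,1)
  next x-line at t=1.3137, next y-line at t=0.4038; Δt_x=3.8637, Δt_y=1.0353
    y: enter (1,0) at t=0.4038 ← occupied
  → r_6 = 0.4038
beam 7: φ=135°, α=300°
  dir = (cos 300°, sin 300°) = (0.5000, -0.8660); from cell (1,1)
  next x-line at t=1.3200, next y-line at t=0.4503; Δt_x=2.0000, Δt_y=1.1547
    y: enter (1,0) at t=0.4503 ← occupied
  → r_7 = 0.4503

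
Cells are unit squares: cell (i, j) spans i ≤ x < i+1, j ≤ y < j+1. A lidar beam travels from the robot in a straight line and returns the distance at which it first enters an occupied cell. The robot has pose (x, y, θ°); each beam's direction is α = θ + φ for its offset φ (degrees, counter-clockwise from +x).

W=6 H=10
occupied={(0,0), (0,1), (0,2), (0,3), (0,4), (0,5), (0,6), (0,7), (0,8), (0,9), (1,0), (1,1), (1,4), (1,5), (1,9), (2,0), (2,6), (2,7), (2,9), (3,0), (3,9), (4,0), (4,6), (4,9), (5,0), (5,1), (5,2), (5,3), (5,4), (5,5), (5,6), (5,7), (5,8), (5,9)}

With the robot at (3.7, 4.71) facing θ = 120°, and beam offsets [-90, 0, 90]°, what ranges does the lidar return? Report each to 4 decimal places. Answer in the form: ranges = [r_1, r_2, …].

beam 1: φ=-90°, α=30°
  cosα=0.8660 sinα=0.5000 | (3,4) | tMaxX 0.3464 tMaxY 0.5800 | tΔX 1.1547 tΔY 2.0000
    t=0.3464 [x] (4,4)
    t=0.5800 [y] (4,5)
    t=1.5011 [x] (5,5) — stop
  → r_1 = 1.5011
beam 2: φ=0°, α=120°
  cosα=-0.5000 sinα=0.8660 | (3,4) | tMaxX 1.4000 tMaxY 0.3349 | tΔX 2.0000 tΔY 1.1547
    t=0.3349 [y] (3,5)
    t=1.4000 [x] (2,5)
    t=1.4896 [y] (2,6) — stop
  → r_2 = 1.4896
beam 3: φ=90°, α=210°
  cosα=-0.8660 sinα=-0.5000 | (3,4) | tMaxX 0.8083 tMaxY 1.4200 | tΔX 1.1547 tΔY 2.0000
    t=0.8083 [x] (2,4)
    t=1.4200 [y] (2,3)
    t=1.9630 [x] (1,3)
    t=3.1177 [x] (0,3) — stop
  → r_3 = 3.1177

ranges = [1.5011, 1.4896, 3.1177]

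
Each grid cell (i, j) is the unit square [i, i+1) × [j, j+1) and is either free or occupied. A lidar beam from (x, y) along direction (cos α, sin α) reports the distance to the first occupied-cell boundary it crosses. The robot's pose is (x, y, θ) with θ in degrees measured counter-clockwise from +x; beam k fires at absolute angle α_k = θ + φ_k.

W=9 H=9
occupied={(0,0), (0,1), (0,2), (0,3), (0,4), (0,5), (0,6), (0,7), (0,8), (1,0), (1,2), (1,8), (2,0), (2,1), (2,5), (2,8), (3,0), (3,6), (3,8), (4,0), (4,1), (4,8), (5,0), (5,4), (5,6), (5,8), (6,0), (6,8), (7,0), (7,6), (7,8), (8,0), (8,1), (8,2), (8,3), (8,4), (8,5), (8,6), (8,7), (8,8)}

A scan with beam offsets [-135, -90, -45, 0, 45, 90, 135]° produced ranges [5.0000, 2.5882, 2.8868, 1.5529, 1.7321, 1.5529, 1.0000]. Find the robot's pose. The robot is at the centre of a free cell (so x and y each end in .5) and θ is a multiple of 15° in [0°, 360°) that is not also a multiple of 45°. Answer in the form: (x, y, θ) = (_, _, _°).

Candidates: 41 free-cell centres × 16 headings = 656 poses. Raycast each; keep the one whose scan matches to 4 dp.
  (4.5, 5.5, 240°): beam 1 = 2.5882 ≠ 5.0000 ✗
  (6.5, 6.5, 240°): beam 1 = 1.5529 ≠ 5.0000 ✗
  (3.5, 7.5, 195°): beam 1 = 0.5774 ≠ 5.0000 ✗
  (7.5, 2.5, 15°): beam 1 = 1.7321 ≠ 5.0000 ✗
  …
  (2.5, 3.5, 105°): r_1=5.0000, r_2=2.5882, r_3=2.8868, r_4=1.5529, r_5=1.7321, r_6=1.5529, r_7=1.0000 — all match ✓
No second candidate reproduces the full scan.

(x, y, θ) = (2.5, 3.5, 105°)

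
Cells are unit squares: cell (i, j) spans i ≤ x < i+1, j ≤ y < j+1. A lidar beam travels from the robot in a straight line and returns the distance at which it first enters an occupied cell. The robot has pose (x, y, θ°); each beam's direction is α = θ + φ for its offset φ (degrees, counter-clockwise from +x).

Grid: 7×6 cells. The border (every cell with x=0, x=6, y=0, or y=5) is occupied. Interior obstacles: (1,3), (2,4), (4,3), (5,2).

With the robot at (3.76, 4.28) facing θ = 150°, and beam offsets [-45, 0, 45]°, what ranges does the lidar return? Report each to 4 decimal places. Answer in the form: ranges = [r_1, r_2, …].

beam 1: φ=-45°, α=105°
  direction (-0.2588, 0.9659); cell (3,4); t to first gridline: x 2.9364, y 0.7454 (then +3.8637 / +1.0353)
    (3,5) via y @ 0.7454  # hit
  → r_1 = 0.7454
beam 2: φ=0°, α=150°
  direction (-0.8660, 0.5000); cell (3,4); t to first gridline: x 0.8776, y 1.4400 (then +1.1547 / +2.0000)
    (2,4) via x @ 0.8776  # hit
  → r_2 = 0.8776
beam 3: φ=45°, α=195°
  direction (-0.9659, -0.2588); cell (3,4); t to first gridline: x 0.7868, y 1.0818 (then +1.0353 / +3.8637)
    (2,4) via x @ 0.7868  # hit
  → r_3 = 0.7868

ranges = [0.7454, 0.8776, 0.7868]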